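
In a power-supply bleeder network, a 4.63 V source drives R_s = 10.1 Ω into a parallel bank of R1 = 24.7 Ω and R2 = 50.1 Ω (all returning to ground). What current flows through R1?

I ≈ 0.116 A

Combine the parallel branches: R_p = (1/24.7 + 1/50.1)⁻¹ = 16.54 Ω.
Node voltage V_A = V_supply · R_p/(R_s + R_p) = 4.63 × 0.6209 = 2.875 V.
I(R1) = V_A / R1 = 2.875/24.7 = 0.1164 A.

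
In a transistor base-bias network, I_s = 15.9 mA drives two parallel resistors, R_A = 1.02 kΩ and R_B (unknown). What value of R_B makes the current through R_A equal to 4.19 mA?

The fraction through R_A equals R_B/(R_A+R_B).
4.19/15.9 = R_B/(R_A + R_B) → R_B = R_A · (0.2635)/(1 − 0.2635) = 1.02 × 0.3578 = 0.3650 kΩ.

R_B ≈ 0.365 kΩ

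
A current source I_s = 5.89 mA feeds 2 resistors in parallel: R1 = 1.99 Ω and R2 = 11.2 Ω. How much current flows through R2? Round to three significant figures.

I ≈ 0.889 mA

Two-branch current divider: I_k = I_s · R_other/(R_1 + R_2).
So I = 5.89 × 1.99/13.19 = 0.8886 mA.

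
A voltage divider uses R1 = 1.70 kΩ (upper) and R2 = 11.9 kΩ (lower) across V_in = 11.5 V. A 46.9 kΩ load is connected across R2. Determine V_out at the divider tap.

V_out ≈ 9.75 V

First combine the lower leg with the load: R2 ‖ R_L = 9.492 kΩ.
Then V_out = V_in · R2'/(R1 + R2') = 11.5 × 9.492/11.19 = 9.753 V.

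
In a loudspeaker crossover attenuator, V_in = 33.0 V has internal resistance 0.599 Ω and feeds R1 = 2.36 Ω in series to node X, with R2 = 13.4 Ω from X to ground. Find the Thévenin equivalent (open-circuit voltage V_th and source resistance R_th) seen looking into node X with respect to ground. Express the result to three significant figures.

R1' = 0.599 + 2.36 = 2.959 Ω (source resistance + R1).
With X open, the divider is unloaded: V_th = 33.0 × 13.4/16.36 = 27.03 V.
Zeroing V_in shorts the top of R1' to ground, so R_th = R1' ‖ R2 = 2.424 Ω.

V_th ≈ 27.0 V, R_th ≈ 2.42 Ω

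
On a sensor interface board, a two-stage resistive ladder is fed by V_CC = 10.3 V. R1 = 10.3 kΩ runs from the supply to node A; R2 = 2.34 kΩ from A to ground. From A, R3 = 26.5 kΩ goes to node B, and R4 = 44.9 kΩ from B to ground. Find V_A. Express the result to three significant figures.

V_A ≈ 1.86 V

Looking into the second stage from A: R3 + R4 = 71.40 kΩ appears in parallel with R2.
Effective lower resistance at A: R2 ‖ 71.40 = 2.266 kΩ.
V_A = 10.3 × 2.266/(10.3 + 2.266) = 1.857 V.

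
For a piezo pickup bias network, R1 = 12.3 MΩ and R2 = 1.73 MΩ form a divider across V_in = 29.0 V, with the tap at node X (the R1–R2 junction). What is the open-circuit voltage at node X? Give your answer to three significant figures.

V_th is the unloaded tap voltage: V_in · R2/(R1+R2) = 29.0 × 0.1233 = 3.576 V.

V_th ≈ 3.58 V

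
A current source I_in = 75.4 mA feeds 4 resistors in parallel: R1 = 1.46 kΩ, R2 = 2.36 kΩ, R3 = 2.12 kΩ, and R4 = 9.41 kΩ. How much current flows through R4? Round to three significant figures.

Conductances: ΣG = 1/1.46 + 1/2.36 + 1/2.12 + 1/9.41 = 1.687 (1/kΩ).
R4 takes the fraction G_k/ΣG = 0.1063/1.687 = 0.06301, so I = 75.4 × 0.06301 = 4.751 mA.

I ≈ 4.75 mA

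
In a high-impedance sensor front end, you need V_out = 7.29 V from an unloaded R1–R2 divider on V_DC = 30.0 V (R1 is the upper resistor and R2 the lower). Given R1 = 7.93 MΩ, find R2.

V_out/V_DC = R2/(R1+R2) = 0.2430.
So R2 = R1 · V_out/(V_DC − V_out) = 7.93 × 7.29/(30.0 − 7.29) = 7.93 × 0.3210 = 2.546 MΩ.

R2 ≈ 2.55 MΩ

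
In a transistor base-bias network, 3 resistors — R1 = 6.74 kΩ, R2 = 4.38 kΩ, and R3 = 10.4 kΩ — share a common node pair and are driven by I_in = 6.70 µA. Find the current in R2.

I ≈ 3.24 µA

Total conductance ΣG = 1/6.74 + 1/4.38 + 1/10.4 = 0.4728 (units of 1/kΩ).
R2 takes the fraction G_k/ΣG = 0.2283/0.4728 = 0.4829, so I = 6.70 × 0.4829 = 3.235 µA.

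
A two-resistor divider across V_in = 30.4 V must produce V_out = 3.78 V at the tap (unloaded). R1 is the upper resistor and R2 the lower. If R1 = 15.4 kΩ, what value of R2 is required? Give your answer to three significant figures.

V_out/V_in = R2/(R1+R2) = 0.1243.
So R2 = R1 · V_out/(V_in − V_out) = 15.4 × 3.78/(30.4 − 3.78) = 15.4 × 0.1420 = 2.187 kΩ.

R2 ≈ 2.19 kΩ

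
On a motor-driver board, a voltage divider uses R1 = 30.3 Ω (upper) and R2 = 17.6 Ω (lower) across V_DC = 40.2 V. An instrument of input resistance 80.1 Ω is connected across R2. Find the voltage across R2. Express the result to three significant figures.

First combine the lower leg with the load: R2 ‖ R_L = 14.43 Ω.
Then V_out = V_DC · R2'/(R1 + R2') = 40.2 × 14.43/44.73 = 12.97 V.

V_out ≈ 13.0 V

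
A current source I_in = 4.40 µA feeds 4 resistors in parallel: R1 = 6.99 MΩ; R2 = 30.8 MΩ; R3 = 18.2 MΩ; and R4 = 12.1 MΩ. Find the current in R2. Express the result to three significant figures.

I ≈ 0.456 µA

ΣG = 1/6.99 + 1/30.8 + 1/18.2 + 1/12.1 = 0.3131.
Current divider: I(R2) = I_in · G_k/ΣG = 4.40 × (0.03247/0.3131) = 4.40 × 0.1037 = 0.4562 µA.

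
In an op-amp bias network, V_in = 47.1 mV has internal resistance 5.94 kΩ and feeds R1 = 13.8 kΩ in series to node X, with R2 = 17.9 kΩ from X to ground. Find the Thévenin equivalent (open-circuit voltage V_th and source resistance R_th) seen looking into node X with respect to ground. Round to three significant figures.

V_th ≈ 22.4 mV, R_th ≈ 9.39 kΩ

R1' = 5.94 + 13.8 = 19.74 kΩ (source resistance + R1).
V_th is the unloaded tap voltage: V_in · R2/(R1'+R2) = 47.1 × 0.4756 = 22.40 mV.
Looking into X with the source shorted: R_th = R1'·R2/(R1'+R2) = 19.74 × 17.9/37.64 = 9.388 kΩ.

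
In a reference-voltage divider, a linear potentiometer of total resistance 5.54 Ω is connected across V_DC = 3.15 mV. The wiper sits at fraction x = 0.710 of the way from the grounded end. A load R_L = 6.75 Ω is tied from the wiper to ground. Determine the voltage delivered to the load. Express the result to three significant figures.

V_out ≈ 1.91 mV

The pot divides into 1.607 Ω above the wiper and 3.933 Ω below.
(x·R_p) ‖ R_L = 2.485 Ω.
V_out = 3.15 × 2.485/(1.607 + 2.485) = 1.913 mV.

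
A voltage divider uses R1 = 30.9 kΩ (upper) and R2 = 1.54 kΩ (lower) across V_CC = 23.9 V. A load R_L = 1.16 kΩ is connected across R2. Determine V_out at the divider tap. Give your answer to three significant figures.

The load sits in parallel with R2, giving an effective lower resistance R2' = R2·R_L/(R2+R_L) = 0.6616 kΩ.
Now apply the divider: V_out = 23.9 × 0.02096 = 0.5010 V.

V_out ≈ 0.501 V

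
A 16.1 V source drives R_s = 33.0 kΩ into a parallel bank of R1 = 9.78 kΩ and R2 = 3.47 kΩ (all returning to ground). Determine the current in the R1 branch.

I ≈ 0.119 mA

Combine the parallel branches: R_p = (1/9.78 + 1/3.47)⁻¹ = 2.561 kΩ.
V_A by voltage divider: V_A = 16.1 × 2.561/(33.0 + 2.561) = 1.160 V.
I(R1) = V_A / R1 = 1.160/9.78 = 0.1186 mA.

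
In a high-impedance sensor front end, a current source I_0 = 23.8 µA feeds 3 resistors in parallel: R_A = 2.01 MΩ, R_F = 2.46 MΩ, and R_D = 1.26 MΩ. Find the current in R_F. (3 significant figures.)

I ≈ 5.70 µA

ΣG = 1/2.01 + 1/2.46 + 1/1.26 = 1.698.
Current divider: I(R_F) = I_0 · G_k/ΣG = 23.8 × (0.4065/1.698) = 23.8 × 0.2394 = 5.699 µA.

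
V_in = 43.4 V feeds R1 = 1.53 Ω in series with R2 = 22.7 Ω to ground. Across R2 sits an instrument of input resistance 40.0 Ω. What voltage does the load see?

First combine the lower leg with the load: R2 ‖ R_L = 14.48 Ω.
Now apply the divider: V_out = 43.4 × 0.9044 = 39.25 V.

V_out ≈ 39.3 V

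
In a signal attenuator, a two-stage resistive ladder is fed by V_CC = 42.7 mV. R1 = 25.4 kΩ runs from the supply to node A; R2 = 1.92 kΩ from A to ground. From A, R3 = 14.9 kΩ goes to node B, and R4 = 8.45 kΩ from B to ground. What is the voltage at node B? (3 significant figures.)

V_B ≈ 1.01 mV

Node A sees R2 in parallel with the series input of stage 2, R3 + R4 = 23.35 kΩ.
Effective lower resistance at A: R2 ‖ 23.35 = 1.774 kΩ.
So V_A = 42.7 × 0.06529 = 2.788 mV.
Then the unloaded second divider: V_B = V_A × R4/(R3+R4) = 2.788 × 0.3619 = 1.009 mV.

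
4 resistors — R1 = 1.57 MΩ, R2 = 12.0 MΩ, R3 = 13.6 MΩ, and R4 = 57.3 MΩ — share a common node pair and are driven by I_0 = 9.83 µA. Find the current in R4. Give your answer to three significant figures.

Conductances: ΣG = 1/1.57 + 1/12.0 + 1/13.6 + 1/57.3 = 0.8113 (1/MΩ).
By the current-divider rule, I = I_0 · G_k/ΣG = 9.83 × 0.02151 = 0.2115 µA.

I ≈ 0.211 µA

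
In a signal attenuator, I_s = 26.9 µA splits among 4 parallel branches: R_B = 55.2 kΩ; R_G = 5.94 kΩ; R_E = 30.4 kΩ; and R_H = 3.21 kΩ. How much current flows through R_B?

I ≈ 0.918 µA

Conductances: ΣG = 1/55.2 + 1/5.94 + 1/30.4 + 1/3.21 = 0.5309 (1/kΩ).
Current divider: I(R_B) = I_s · G_k/ΣG = 26.9 × (0.01812/0.5309) = 26.9 × 0.03412 = 0.9179 µA.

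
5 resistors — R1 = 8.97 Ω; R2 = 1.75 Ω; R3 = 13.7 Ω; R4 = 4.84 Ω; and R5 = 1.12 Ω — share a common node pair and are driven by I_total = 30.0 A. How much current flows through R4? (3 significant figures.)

Total conductance ΣG = 1/8.97 + 1/1.75 + 1/13.7 + 1/4.84 + 1/1.12 = 1.855 (units of 1/Ω).
By the current-divider rule, I = I_total · G_k/ΣG = 30.0 × 0.1114 = 3.341 A.

I ≈ 3.34 A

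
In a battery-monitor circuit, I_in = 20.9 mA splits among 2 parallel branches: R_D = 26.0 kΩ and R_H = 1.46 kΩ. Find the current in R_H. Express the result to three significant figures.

I ≈ 19.8 mA

With just two branches, the current splits inversely with resistance.
So I = 20.9 × 26.0/27.46 = 19.79 mA.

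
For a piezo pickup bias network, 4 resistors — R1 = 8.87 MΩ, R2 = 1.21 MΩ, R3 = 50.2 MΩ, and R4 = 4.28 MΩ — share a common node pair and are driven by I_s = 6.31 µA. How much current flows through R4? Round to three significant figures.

Total conductance ΣG = 1/8.87 + 1/1.21 + 1/50.2 + 1/4.28 = 1.193 (units of 1/MΩ).
Current divider: I(R4) = I_s · G_k/ΣG = 6.31 × (0.2336/1.193) = 6.31 × 0.1959 = 1.236 µA.

I ≈ 1.24 µA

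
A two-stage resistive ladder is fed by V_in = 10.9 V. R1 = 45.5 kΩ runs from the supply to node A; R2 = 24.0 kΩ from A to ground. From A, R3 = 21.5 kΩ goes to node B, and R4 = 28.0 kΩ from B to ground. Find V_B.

V_B ≈ 1.62 V

Looking into the second stage from A: R3 + R4 = 49.50 kΩ appears in parallel with R2.
Effective lower resistance at A: R2 ‖ 49.50 = 16.16 kΩ.
V_A = 10.9 × 16.16/(45.5 + 16.16) = 2.857 V.
V_B = V_A × 0.5657 = 1.616 V.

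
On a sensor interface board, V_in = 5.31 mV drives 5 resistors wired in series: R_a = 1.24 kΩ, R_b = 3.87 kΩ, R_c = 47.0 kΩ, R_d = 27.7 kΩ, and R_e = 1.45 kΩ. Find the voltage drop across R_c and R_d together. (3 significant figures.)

V ≈ 4.88 mV

ΣR = 1.24 + 3.87 + 47.0 + 27.7 + 1.45 = 81.26 kΩ.
R_{R_c..R_d} = 47.0 + 27.7 = 74.70 kΩ.
V = V_in · R/ΣR = 5.31 × 0.9193 = 4.881 mV.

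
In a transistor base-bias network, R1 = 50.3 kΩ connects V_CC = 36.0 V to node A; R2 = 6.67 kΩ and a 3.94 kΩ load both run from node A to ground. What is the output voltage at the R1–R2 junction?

V_out ≈ 1.69 V

R2 ‖ R_L = (6.67 × 3.94)/(6.67 + 3.94) = 2.477 kΩ.
Voltage divider with the loaded lower leg: V_out = 36.0 × 2.477/(50.3 + 2.477) = 36.0 × 0.04693 = 1.690 V.
(Unloaded it would be 4.21 V; the load pulls it down.)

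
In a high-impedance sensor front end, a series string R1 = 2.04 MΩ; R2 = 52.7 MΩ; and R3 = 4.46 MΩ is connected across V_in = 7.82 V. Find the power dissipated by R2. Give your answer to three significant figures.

Series current I = V_in/ΣR = 7.82/59.20 = 0.1321 µA.
P = I²R = 0.01745 × 52.7 = 0.9196 µW.

P ≈ 0.920 µW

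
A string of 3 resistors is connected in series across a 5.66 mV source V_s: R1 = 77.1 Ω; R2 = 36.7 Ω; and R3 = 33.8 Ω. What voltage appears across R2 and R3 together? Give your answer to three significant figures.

V ≈ 2.70 mV

Series total: ΣR = 77.1 + 36.7 + 33.8 = 147.6 Ω.
R_{R2..R3} = 36.7 + 33.8 = 70.50 Ω.
By the voltage-divider rule, V = 5.66 × 70.50/147.6 = 2.703 mV.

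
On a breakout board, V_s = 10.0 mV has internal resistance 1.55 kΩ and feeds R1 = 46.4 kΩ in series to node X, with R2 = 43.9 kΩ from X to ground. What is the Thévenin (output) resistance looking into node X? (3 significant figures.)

R1' = 1.55 + 46.4 = 47.95 kΩ (source resistance + R1).
With V_s suppressed (replaced by a short), R_th = R1' ‖ R2 = (47.95 × 43.9)/(47.95 + 43.9) = 22.92 kΩ.

R_th ≈ 22.9 kΩ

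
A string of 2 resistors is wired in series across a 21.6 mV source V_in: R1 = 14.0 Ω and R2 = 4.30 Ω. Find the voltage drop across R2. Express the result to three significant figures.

V ≈ 5.08 mV

ΣR = 14.0 + 4.30 = 18.30 Ω.
By the voltage-divider rule, V = 21.6 × 4.300/18.30 = 5.075 mV.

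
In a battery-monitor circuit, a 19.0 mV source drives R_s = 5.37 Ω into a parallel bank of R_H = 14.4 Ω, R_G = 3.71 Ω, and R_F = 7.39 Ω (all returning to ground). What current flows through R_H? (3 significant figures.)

Equivalent of the parallel group: R_p = 2.108 Ω.
V_A = 19.0 × 2.108/7.478 = 5.357 mV.
Branch current I = V_A/R_H = 5.357/14.4 = 0.3720 mA.

I ≈ 0.372 mA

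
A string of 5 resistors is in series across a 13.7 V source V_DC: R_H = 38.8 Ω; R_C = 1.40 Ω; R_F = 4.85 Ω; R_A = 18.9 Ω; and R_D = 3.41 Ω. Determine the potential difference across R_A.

ΣR = 38.8 + 1.40 + 4.85 + 18.9 + 3.41 = 67.36 Ω.
V = V_DC · R/ΣR = 13.7 × 0.2806 = 3.844 V.

V ≈ 3.84 V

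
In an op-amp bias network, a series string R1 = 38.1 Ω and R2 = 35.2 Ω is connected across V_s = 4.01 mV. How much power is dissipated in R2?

The common current is I = 4.01/73.30 = 0.05471 mA.
P = I²R = 0.002993 × 35.2 = 0.1053 µW.

P ≈ 0.105 µW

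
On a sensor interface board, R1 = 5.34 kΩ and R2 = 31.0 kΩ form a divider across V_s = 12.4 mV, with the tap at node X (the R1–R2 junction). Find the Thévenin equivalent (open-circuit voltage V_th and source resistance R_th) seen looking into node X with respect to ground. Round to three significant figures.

V_th ≈ 10.6 mV, R_th ≈ 4.56 kΩ

V_th is the unloaded tap voltage: V_s · R2/(R1+R2) = 12.4 × 0.8531 = 10.58 mV.
Zeroing V_s shorts the top of R1 to ground, so R_th = R1 ‖ R2 = 4.555 kΩ.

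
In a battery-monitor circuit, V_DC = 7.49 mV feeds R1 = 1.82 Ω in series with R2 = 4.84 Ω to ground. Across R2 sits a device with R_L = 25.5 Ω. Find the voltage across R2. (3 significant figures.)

First combine the lower leg with the load: R2 ‖ R_L = 4.068 Ω.
Voltage divider with the loaded lower leg: V_out = 7.49 × 4.068/(1.82 + 4.068) = 7.49 × 0.6909 = 5.175 mV.

V_out ≈ 5.17 mV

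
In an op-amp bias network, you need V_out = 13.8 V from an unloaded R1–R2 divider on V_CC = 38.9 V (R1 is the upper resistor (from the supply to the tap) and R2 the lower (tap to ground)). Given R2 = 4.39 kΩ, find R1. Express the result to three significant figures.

Required fraction k = V_out/V_CC = 0.3548.
R1 = R2·(1/k − 1) = 4.39 × 1.819 = 7.985 kΩ.

R1 ≈ 7.98 kΩ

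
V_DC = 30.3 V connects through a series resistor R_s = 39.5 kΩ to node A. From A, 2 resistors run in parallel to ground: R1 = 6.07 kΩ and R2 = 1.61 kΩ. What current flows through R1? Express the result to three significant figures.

Combine the parallel branches: R_p = (1/6.07 + 1/1.61)⁻¹ = 1.272 kΩ.
Node voltage V_A = V_DC · R_p/(R_s + R_p) = 30.3 × 0.03121 = 0.9456 V.
Branch current I = V_A/R1 = 0.9456/6.07 = 0.1558 mA.

I ≈ 0.156 mA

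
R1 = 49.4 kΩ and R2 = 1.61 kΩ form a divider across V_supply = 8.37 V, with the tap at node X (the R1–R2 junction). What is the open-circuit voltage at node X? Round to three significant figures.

V_th ≈ 0.264 V

With X open, the divider is unloaded: V_th = 8.37 × 1.61/51.01 = 0.2642 V.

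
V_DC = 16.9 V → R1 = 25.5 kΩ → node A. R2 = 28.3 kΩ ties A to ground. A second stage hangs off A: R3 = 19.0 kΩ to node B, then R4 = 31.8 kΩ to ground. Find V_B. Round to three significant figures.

V_B ≈ 4.40 V

Node A sees R2 in parallel with the series input of stage 2, R3 + R4 = 50.80 kΩ.
Effective lower resistance at A: R2 ‖ 50.80 = 18.17 kΩ.
V_A = 16.9 × 18.17/(25.5 + 18.17) = 7.033 V.
Then the unloaded second divider: V_B = V_A × R4/(R3+R4) = 7.033 × 0.6260 = 4.402 V.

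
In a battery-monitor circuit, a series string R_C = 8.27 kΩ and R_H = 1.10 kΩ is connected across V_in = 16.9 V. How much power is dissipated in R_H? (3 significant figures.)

The common current is I = 16.9/9.370 = 1.804 mA.
V(R_H) = I·R = 1.984 V; P = V·I = 1.984 × 1.804 = 3.578 mW.

P ≈ 3.58 mW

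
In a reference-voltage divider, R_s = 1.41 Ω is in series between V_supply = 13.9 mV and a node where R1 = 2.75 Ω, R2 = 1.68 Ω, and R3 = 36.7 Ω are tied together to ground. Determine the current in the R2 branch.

Equivalent of the parallel group: R_p = 1.014 Ω.
Node voltage V_A = V_supply · R_p/(R_s + R_p) = 13.9 × 0.4183 = 5.815 mV.
I(R2) = V_A / R2 = 5.815/1.68 = 3.461 mA.

I ≈ 3.46 mA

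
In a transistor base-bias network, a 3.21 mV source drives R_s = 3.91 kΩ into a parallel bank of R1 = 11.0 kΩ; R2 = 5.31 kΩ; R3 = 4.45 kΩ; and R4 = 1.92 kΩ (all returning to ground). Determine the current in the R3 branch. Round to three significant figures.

I ≈ 0.144 µA

Combine the parallel branches: R_p = (1/11.0 + 1/5.31 + 1/4.45 + 1/1.92)⁻¹ = 0.9758 kΩ.
V_A = 3.21 × 0.9758/4.886 = 0.6411 mV.
I(R3) = V_A / R3 = 0.6411/4.45 = 0.1441 µA.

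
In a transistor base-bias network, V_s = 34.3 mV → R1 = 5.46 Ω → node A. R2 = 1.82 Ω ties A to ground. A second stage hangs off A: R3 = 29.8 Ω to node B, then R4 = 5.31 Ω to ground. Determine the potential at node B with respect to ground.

V_B ≈ 1.25 mV

Looking into the second stage from A: R3 + R4 = 35.11 Ω appears in parallel with R2.
R2 ‖ (R3+R4) = 1.730 Ω.
V_A = 34.3 × 1.730/(5.46 + 1.730) = 8.254 mV.
V_B = V_A × 0.1512 = 1.248 mV.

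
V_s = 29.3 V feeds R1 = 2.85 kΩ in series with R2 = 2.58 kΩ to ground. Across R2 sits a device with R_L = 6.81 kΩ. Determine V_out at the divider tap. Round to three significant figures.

The load sits in parallel with R2, giving an effective lower resistance R2' = R2·R_L/(R2+R_L) = 1.871 kΩ.
Now apply the divider: V_out = 29.3 × 0.3963 = 11.61 V.

V_out ≈ 11.6 V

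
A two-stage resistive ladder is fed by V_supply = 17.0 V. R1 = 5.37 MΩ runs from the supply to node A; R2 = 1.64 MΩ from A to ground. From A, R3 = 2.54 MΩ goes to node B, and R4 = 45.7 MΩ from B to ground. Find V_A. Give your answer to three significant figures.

V_A ≈ 3.88 V

Node A sees R2 in parallel with the series input of stage 2, R3 + R4 = 48.24 MΩ.
R2 ‖ (R3+R4) = 1.586 MΩ.
V_A = 17.0 × 1.586/(5.37 + 1.586) = 3.876 V.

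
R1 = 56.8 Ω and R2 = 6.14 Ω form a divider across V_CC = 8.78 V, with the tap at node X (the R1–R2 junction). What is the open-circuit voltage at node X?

With X open, the divider is unloaded: V_th = 8.78 × 6.14/62.94 = 0.8565 V.

V_th ≈ 0.857 V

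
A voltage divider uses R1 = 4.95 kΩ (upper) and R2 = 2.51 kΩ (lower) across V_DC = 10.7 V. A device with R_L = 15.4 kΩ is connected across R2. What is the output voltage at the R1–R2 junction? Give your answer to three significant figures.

R2 ‖ R_L = (2.51 × 15.4)/(2.51 + 15.4) = 2.158 kΩ.
Now apply the divider: V_out = 10.7 × 0.3036 = 3.249 V.
(Unloaded it would be 3.60 V; the load pulls it down.)

V_out ≈ 3.25 V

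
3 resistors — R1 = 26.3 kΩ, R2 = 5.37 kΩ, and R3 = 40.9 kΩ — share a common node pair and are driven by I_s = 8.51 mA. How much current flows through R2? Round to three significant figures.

Total conductance ΣG = 1/26.3 + 1/5.37 + 1/40.9 = 0.2487 (units of 1/kΩ).
R2 takes the fraction G_k/ΣG = 0.1862/0.2487 = 0.7488, so I = 8.51 × 0.7488 = 6.372 mA.

I ≈ 6.37 mA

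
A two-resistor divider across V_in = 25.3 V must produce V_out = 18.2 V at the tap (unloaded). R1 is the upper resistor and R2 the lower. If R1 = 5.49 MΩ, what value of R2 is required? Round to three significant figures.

V_out/V_in = R2/(R1+R2) = 0.7194.
Rearranging, R2 = R1·k/(1−k) = 5.49 × 2.563 = 14.07 MΩ.

R2 ≈ 14.1 MΩ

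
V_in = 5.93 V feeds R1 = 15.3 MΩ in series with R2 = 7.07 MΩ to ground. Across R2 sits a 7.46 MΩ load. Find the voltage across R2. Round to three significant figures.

V_out ≈ 1.14 V

The load sits in parallel with R2, giving an effective lower resistance R2' = R2·R_L/(R2+R_L) = 3.630 MΩ.
Now apply the divider: V_out = 5.93 × 0.1918 = 1.137 V.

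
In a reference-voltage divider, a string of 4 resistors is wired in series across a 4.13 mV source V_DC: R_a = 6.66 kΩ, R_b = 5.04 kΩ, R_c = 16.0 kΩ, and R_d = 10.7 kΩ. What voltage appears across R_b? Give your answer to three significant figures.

V ≈ 0.542 mV

Series total: ΣR = 6.66 + 5.04 + 16.0 + 10.7 = 38.40 kΩ.
Voltage divider: V = V_DC · (5.040 / 38.40) = 4.13 × 0.1313 = 0.5421 mV.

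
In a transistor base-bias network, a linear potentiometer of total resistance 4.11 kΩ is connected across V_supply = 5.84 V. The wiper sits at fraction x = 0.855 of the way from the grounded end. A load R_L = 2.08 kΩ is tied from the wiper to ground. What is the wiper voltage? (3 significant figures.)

Split the track: R_lower = x·R_p = 3.514 kΩ, R_upper = (1−x)·R_p = 0.5960 kΩ.
R_L loads the lower segment: effective lower R = 1.307 kΩ.
Then V_out = V_supply · 1.307/(0.5960 + 1.307) = 4.011 V.

V_out ≈ 4.01 V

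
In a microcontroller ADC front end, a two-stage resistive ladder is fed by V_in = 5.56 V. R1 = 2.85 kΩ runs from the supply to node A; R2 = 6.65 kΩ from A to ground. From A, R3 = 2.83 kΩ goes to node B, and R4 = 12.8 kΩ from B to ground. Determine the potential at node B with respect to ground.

The second stage (R3 + R4 = 15.63 kΩ) loads node A in parallel with R2.
Effective lower resistance at A: R2 ‖ 15.63 = 4.665 kΩ.
So V_A = 5.56 × 0.6208 = 3.451 V.
Stage 2 is unloaded, so V_B = V_A · R4/(R3+R4) = 3.451 × 12.8/15.63 = 2.827 V.

V_B ≈ 2.83 V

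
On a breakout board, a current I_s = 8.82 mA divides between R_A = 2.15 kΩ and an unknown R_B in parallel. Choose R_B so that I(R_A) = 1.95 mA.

R_B ≈ 0.610 kΩ

Two-branch current divider: I_A = I_s · R_B/(R_A + R_B).
1.95/8.82 = R_B/(R_A + R_B) → R_B = R_A · (0.2211)/(1 − 0.2211) = 2.15 × 0.2838 = 0.6103 kΩ.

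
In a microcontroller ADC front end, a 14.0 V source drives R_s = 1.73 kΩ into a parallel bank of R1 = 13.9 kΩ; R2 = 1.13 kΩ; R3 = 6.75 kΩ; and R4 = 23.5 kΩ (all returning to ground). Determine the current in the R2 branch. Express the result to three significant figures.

I ≈ 4.15 mA

Equivalent of the parallel group: R_p = 0.8714 kΩ.
V_A by voltage divider: V_A = 14.0 × 0.8714/(1.73 + 0.8714) = 4.690 V.
Branch current I = V_A/R2 = 4.690/1.13 = 4.150 mA.
(Check via current divider: I_total = 5.382 mA; share G_k/ΣG = 0.7711 → same result.)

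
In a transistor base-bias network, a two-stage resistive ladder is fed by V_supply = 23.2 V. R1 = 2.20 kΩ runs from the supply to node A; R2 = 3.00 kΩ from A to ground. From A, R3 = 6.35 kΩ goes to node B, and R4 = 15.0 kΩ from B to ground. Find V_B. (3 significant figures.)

Looking into the second stage from A: R3 + R4 = 21.35 kΩ appears in parallel with R2.
R2 ‖ (R3+R4) = 2.630 kΩ.
So V_A = 23.2 × 0.5446 = 12.63 V.
V_B = V_A × 0.7026 = 8.876 V.

V_B ≈ 8.88 V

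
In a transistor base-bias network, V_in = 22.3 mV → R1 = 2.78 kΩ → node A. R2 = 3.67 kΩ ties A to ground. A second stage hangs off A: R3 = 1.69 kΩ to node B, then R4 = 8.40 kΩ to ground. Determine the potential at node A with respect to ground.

V_A ≈ 11.0 mV

The second stage (R3 + R4 = 10.09 kΩ) loads node A in parallel with R2.
R2 ‖ (R3+R4) = 2.691 kΩ.
So V_A = 22.3 × 0.4919 = 10.97 mV.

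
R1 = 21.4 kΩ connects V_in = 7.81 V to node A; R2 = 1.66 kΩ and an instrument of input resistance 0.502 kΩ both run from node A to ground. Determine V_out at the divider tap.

V_out ≈ 0.138 V

First combine the lower leg with the load: R2 ‖ R_L = 0.3854 kΩ.
Voltage divider with the loaded lower leg: V_out = 7.81 × 0.3854/(21.4 + 0.3854) = 7.81 × 0.01769 = 0.1382 V.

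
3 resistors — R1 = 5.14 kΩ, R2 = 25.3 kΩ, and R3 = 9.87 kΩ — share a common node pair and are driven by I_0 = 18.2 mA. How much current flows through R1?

I ≈ 10.6 mA

Total conductance ΣG = 1/5.14 + 1/25.3 + 1/9.87 = 0.3354 (units of 1/kΩ).
By the current-divider rule, I = I_0 · G_k/ΣG = 18.2 × 0.5801 = 10.56 mA.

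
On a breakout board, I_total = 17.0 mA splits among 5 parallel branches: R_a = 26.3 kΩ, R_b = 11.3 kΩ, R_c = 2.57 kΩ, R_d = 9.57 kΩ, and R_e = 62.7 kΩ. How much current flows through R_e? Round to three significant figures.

Conductances: ΣG = 1/26.3 + 1/11.3 + 1/2.57 + 1/9.57 + 1/62.7 = 0.6361 (1/kΩ).
By the current-divider rule, I = I_total · G_k/ΣG = 17.0 × 0.02507 = 0.4263 mA.

I ≈ 0.426 mA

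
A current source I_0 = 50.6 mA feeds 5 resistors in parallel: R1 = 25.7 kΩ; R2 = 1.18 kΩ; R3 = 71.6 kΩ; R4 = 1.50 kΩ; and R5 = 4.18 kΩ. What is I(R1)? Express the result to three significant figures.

I ≈ 1.09 mA

Total conductance ΣG = 1/25.7 + 1/1.18 + 1/71.6 + 1/1.50 + 1/4.18 = 1.806 (units of 1/kΩ).
R1 takes the fraction G_k/ΣG = 0.03891/1.806 = 0.02154, so I = 50.6 × 0.02154 = 1.090 mA.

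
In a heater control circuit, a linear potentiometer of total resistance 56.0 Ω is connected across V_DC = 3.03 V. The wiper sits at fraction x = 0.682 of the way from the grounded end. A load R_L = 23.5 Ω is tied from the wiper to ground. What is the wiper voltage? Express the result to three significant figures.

Split the track: R_lower = x·R_p = 38.19 Ω, R_upper = (1−x)·R_p = 17.81 Ω.
(x·R_p) ‖ R_L = 14.55 Ω.
Loaded-divider output: V_out = 3.03 × 0.4496 = 1.362 V.

V_out ≈ 1.36 V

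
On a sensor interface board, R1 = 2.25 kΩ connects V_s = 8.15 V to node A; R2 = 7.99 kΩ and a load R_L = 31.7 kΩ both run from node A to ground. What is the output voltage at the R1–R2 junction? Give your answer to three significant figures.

V_out ≈ 6.03 V

First combine the lower leg with the load: R2 ‖ R_L = 6.382 kΩ.
Then V_out = V_s · R2'/(R1 + R2') = 8.15 × 6.382/8.632 = 6.026 V.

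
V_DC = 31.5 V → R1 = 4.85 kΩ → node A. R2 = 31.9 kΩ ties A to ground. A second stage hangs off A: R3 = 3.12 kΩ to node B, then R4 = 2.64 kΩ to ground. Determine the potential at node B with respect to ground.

V_B ≈ 7.24 V

The second stage (R3 + R4 = 5.760 kΩ) loads node A in parallel with R2.
R2 ‖ (R3+R4) = 4.879 kΩ.
V_A = 31.5 × 4.879/(4.85 + 4.879) = 15.80 V.
V_B = V_A × 0.4583 = 7.240 V.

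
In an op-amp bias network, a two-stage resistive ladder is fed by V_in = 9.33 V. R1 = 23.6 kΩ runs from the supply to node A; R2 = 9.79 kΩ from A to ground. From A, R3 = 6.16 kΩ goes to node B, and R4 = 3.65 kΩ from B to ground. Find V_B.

Node A sees R2 in parallel with the series input of stage 2, R3 + R4 = 9.810 kΩ.
Effective lower resistance at A: R2 ‖ 9.810 = 4.900 kΩ.
So V_A = 9.33 × 0.1719 = 1.604 V.
Then the unloaded second divider: V_B = V_A × R4/(R3+R4) = 1.604 × 0.3721 = 0.5968 V.

V_B ≈ 0.597 V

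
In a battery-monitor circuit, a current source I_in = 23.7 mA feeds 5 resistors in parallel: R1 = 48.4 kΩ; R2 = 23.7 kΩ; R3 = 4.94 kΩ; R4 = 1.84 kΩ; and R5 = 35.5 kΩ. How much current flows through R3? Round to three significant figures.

Conductances: ΣG = 1/48.4 + 1/23.7 + 1/4.94 + 1/1.84 + 1/35.5 = 0.8369 (1/kΩ).
Current divider: I(R3) = I_in · G_k/ΣG = 23.7 × (0.2024/0.8369) = 23.7 × 0.2419 = 5.732 mA.

I ≈ 5.73 mA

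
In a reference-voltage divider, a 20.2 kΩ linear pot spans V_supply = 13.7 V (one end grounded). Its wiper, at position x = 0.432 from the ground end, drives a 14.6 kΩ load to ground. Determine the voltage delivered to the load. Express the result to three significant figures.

V_out ≈ 4.42 V

Lower segment x·R_p = 8.726 kΩ; upper segment (1−x)·R_p = 11.47 kΩ.
(x·R_p) ‖ R_L = 5.462 kΩ.
Loaded-divider output: V_out = 13.7 × 0.3225 = 4.418 V.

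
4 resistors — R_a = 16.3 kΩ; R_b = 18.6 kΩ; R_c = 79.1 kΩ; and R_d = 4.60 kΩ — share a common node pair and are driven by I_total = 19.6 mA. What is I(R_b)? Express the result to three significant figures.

Conductances: ΣG = 1/16.3 + 1/18.6 + 1/79.1 + 1/4.60 = 0.3451 (1/kΩ).
By the current-divider rule, I = I_total · G_k/ΣG = 19.6 × 0.1558 = 3.053 mA.

I ≈ 3.05 mA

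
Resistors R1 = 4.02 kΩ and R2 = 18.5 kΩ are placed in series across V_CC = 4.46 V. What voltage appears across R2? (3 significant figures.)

V ≈ 3.66 V

Total series resistance ΣR = 4.02 + 18.5 = 22.52 kΩ.
Voltage divider: V = V_CC · (18.50 / 22.52) = 4.46 × 0.8215 = 3.664 V.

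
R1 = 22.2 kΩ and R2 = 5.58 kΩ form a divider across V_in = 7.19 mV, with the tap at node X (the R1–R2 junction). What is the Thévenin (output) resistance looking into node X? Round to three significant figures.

R_th ≈ 4.46 kΩ

With V_in suppressed (replaced by a short), R_th = R1 ‖ R2 = (22.20 × 5.58)/(22.20 + 5.58) = 4.459 kΩ.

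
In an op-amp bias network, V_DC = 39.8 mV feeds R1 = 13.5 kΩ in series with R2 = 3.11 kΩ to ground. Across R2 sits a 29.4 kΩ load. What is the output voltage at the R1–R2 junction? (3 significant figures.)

R2 ‖ R_L = (3.11 × 29.4)/(3.11 + 29.4) = 2.812 kΩ.
Voltage divider with the loaded lower leg: V_out = 39.8 × 2.812/(13.5 + 2.812) = 39.8 × 0.1724 = 6.862 mV.

V_out ≈ 6.86 mV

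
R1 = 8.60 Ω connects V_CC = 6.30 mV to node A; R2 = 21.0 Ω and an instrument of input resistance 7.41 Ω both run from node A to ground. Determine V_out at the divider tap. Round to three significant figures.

V_out ≈ 2.45 mV

R2 ‖ R_L = (21.0 × 7.41)/(21.0 + 7.41) = 5.477 Ω.
Now apply the divider: V_out = 6.30 × 0.3891 = 2.451 mV.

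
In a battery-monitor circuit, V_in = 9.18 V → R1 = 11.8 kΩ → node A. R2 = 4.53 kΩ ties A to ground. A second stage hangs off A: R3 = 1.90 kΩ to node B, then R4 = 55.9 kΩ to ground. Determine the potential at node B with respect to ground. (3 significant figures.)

Node A sees R2 in parallel with the series input of stage 2, R3 + R4 = 57.80 kΩ.
R2 ‖ (R3+R4) = 4.201 kΩ.
So V_A = 9.18 × 0.2625 = 2.410 V.
Then the unloaded second divider: V_B = V_A × R4/(R3+R4) = 2.410 × 0.9671 = 2.331 V.

V_B ≈ 2.33 V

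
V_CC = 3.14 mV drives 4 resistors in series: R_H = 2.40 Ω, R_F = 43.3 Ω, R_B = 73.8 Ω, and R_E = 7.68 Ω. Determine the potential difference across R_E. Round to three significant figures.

V ≈ 0.190 mV

Series total: ΣR = 2.40 + 43.3 + 73.8 + 7.68 = 127.2 Ω.
V = V_CC · R/ΣR = 3.14 × 0.06039 = 0.1896 mV.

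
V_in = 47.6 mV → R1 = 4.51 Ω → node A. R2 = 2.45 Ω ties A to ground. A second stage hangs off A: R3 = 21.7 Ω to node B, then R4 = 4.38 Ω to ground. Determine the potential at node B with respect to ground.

Node A sees R2 in parallel with the series input of stage 2, R3 + R4 = 26.08 Ω.
R2 ‖ (R3+R4) = 2.240 Ω.
So V_A = 47.6 × 0.3318 = 15.79 mV.
V_B = V_A × 0.1679 = 2.653 mV.

V_B ≈ 2.65 mV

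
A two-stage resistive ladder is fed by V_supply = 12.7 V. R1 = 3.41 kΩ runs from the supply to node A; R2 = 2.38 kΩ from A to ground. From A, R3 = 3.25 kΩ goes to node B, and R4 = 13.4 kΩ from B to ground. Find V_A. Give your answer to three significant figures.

Looking into the second stage from A: R3 + R4 = 16.65 kΩ appears in parallel with R2.
Effective lower resistance at A: R2 ‖ 16.65 = 2.082 kΩ.
So V_A = 12.7 × 0.3791 = 4.815 V.

V_A ≈ 4.82 V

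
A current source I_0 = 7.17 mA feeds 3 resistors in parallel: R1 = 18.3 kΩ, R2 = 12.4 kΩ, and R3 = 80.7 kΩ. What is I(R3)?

I ≈ 0.602 mA

Conductances: ΣG = 1/18.3 + 1/12.4 + 1/80.7 = 0.1477 (1/kΩ).
Current divider: I(R3) = I_0 · G_k/ΣG = 7.17 × (0.01239/0.1477) = 7.17 × 0.08391 = 0.6016 mA.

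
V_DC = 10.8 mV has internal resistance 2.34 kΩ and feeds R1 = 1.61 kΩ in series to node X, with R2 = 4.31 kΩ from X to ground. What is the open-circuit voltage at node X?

R1' = 2.34 + 1.61 = 3.950 kΩ (source resistance + R1).
Open-circuit (no load on X): V_th = V_DC · R2/(R1' + R2) = 10.8 × 4.31/(3.950 + 4.31) = 5.635 mV.

V_th ≈ 5.64 mV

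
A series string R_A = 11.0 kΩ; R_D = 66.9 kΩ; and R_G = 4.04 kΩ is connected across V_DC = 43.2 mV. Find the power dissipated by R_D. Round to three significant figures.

ΣR = 81.94 kΩ → I = 43.2/81.94 = 0.5272 µA.
V(R_D) = I·R = 35.27 mV; P = V·I = 35.27 × 0.5272 = 18.60 nW.

P ≈ 18.6 nW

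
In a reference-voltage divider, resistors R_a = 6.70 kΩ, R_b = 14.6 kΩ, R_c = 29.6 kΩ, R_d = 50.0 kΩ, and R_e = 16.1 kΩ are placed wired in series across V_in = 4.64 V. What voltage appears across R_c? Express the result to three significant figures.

Total series resistance ΣR = 6.70 + 14.6 + 29.6 + 50.0 + 16.1 = 117.0 kΩ.
V = V_in · R/ΣR = 4.64 × 0.2530 = 1.174 V.

V ≈ 1.17 V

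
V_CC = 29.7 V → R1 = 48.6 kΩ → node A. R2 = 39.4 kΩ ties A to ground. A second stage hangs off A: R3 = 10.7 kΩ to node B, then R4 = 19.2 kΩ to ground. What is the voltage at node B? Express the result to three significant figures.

Node A sees R2 in parallel with the series input of stage 2, R3 + R4 = 29.90 kΩ.
Effective lower resistance at A: R2 ‖ 29.90 = 17.00 kΩ.
First divider: V_A = V_CC · 17.00/(48.6 + 17.00) = 7.696 V.
Stage 2 is unloaded, so V_B = V_A · R4/(R3+R4) = 7.696 × 19.2/29.90 = 4.942 V.

V_B ≈ 4.94 V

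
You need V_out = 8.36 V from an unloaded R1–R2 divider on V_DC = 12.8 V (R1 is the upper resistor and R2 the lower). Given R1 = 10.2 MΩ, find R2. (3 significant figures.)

V_out/V_DC = R2/(R1+R2) = 0.6531.
So R2 = R1 · V_out/(V_DC − V_out) = 10.2 × 8.36/(12.8 − 8.36) = 10.2 × 1.883 = 19.21 MΩ.

R2 ≈ 19.2 MΩ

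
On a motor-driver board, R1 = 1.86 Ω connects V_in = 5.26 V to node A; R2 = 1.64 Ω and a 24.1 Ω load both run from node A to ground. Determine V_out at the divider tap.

R2 ‖ R_L = (1.64 × 24.1)/(1.64 + 24.1) = 1.536 Ω.
Now apply the divider: V_out = 5.26 × 0.4522 = 2.379 V.
(Unloaded it would be 2.46 V; the load pulls it down.)

V_out ≈ 2.38 V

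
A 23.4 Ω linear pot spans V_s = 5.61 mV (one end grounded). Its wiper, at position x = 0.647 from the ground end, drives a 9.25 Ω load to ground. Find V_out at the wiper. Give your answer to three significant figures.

V_out ≈ 2.30 mV

The pot divides into 8.260 Ω above the wiper and 15.14 Ω below.
R_L loads the lower segment: effective lower R = 5.742 Ω.
Then V_out = V_s · 5.742/(8.260 + 5.742) = 2.301 mV.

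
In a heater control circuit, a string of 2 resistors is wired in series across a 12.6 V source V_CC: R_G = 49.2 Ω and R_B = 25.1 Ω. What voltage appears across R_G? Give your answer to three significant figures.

V ≈ 8.34 V

ΣR = 49.2 + 25.1 = 74.30 Ω.
V = V_CC · R/ΣR = 12.6 × 0.6622 = 8.343 V.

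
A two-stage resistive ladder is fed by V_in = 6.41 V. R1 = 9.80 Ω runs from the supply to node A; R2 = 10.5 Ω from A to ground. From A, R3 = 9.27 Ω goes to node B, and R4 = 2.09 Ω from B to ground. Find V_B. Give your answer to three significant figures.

V_B ≈ 0.422 V

Node A sees R2 in parallel with the series input of stage 2, R3 + R4 = 11.36 Ω.
Effective lower resistance at A: R2 ‖ 11.36 = 5.457 Ω.
V_A = 6.41 × 5.457/(9.80 + 5.457) = 2.293 V.
Stage 2 is unloaded, so V_B = V_A · R4/(R3+R4) = 2.293 × 2.09/11.36 = 0.4218 V.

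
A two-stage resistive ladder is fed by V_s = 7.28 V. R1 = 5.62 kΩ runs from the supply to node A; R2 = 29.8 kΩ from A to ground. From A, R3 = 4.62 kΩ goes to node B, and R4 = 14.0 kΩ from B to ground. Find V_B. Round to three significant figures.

V_B ≈ 3.67 V

Looking into the second stage from A: R3 + R4 = 18.62 kΩ appears in parallel with R2.
Effective lower resistance at A: R2 ‖ 18.62 = 11.46 kΩ.
V_A = 7.28 × 11.46/(5.62 + 11.46) = 4.885 V.
V_B = V_A × 0.7519 = 3.673 V.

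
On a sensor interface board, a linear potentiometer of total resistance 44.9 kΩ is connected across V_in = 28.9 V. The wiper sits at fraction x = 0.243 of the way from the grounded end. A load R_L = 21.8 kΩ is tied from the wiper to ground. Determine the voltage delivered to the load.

V_out ≈ 5.09 V

Lower segment x·R_p = 10.91 kΩ; upper segment (1−x)·R_p = 33.99 kΩ.
Lower segment in parallel with the load: 10.91 ‖ 21.8 = 7.271 kΩ.
V_out = 28.9 × 7.271/(33.99 + 7.271) = 5.093 V.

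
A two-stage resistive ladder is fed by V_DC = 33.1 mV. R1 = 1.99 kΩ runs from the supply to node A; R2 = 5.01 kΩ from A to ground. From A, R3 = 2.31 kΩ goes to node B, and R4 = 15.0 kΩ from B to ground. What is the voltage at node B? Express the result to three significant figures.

Looking into the second stage from A: R3 + R4 = 17.31 kΩ appears in parallel with R2.
R2 ‖ (R3+R4) = 3.885 kΩ.
V_A = 33.1 × 3.885/(1.99 + 3.885) = 21.89 mV.
Stage 2 is unloaded, so V_B = V_A · R4/(R3+R4) = 21.89 × 15.0/17.31 = 18.97 mV.

V_B ≈ 19.0 mV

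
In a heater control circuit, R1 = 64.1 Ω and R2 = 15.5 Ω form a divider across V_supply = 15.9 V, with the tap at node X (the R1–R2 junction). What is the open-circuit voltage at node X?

V_th is the unloaded tap voltage: V_supply · R2/(R1+R2) = 15.9 × 0.1947 = 3.096 V.

V_th ≈ 3.10 V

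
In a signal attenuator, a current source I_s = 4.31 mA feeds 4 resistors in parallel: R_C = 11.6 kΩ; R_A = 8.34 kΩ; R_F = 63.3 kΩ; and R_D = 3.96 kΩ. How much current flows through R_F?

Conductances: ΣG = 1/11.6 + 1/8.34 + 1/63.3 + 1/3.96 = 0.4744 (1/kΩ).
R_F takes the fraction G_k/ΣG = 0.01580/0.4744 = 0.03330, so I = 4.31 × 0.03330 = 0.1435 mA.

I ≈ 0.144 mA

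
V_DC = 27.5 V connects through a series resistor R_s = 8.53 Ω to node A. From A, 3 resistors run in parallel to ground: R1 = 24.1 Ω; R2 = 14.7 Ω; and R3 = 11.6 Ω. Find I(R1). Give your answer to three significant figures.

Combine the parallel branches: R_p = (1/24.1 + 1/14.7 + 1/11.6)⁻¹ = 5.109 Ω.
Node voltage V_A = V_DC · R_p/(R_s + R_p) = 27.5 × 0.3746 = 10.30 V.
I(R1) = V_A / R1 = 10.30/24.1 = 0.4274 A.
(Equivalently: I_total = 2.016 A, then current-divider fraction G_k/ΣG = 0.2120.)

I ≈ 0.427 A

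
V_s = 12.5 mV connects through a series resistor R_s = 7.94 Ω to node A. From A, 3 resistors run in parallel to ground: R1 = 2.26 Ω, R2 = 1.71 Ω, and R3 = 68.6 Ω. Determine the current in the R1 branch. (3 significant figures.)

I ≈ 0.597 mA

Combine the parallel branches: R_p = (1/2.26 + 1/1.71 + 1/68.6)⁻¹ = 0.9598 Ω.
V_A = 12.5 × 0.9598/8.900 = 1.348 mV.
I(R1) = V_A / R1 = 1.348/2.26 = 0.5965 mA.
(Equivalently: I_total = 1.405 mA, then current-divider fraction G_k/ΣG = 0.4247.)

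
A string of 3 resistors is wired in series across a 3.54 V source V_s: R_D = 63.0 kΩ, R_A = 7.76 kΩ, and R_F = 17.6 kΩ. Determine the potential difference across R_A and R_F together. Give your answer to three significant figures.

V ≈ 1.02 V

Total series resistance ΣR = 63.0 + 7.76 + 17.6 = 88.36 kΩ.
R_{R_A..R_F} = 7.76 + 17.6 = 25.36 kΩ.
Voltage divider: V = V_s · (25.36 / 88.36) = 3.54 × 0.2870 = 1.016 V.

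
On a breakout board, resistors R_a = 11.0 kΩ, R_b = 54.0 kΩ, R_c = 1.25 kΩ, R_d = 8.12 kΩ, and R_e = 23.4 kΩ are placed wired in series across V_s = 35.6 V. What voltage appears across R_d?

V ≈ 2.96 V

ΣR = 11.0 + 54.0 + 1.25 + 8.12 + 23.4 = 97.77 kΩ.
Voltage divider: V = V_s · (8.120 / 97.77) = 35.6 × 0.08305 = 2.957 V.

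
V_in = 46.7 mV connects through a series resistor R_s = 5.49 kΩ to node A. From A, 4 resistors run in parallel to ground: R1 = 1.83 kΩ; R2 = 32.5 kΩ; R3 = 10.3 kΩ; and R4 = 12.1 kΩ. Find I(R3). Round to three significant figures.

Parallel bank: R_p = 1/(1/1.83 + 1/32.5 + 1/10.3 + 1/12.1) = 1.321 kΩ.
V_A by voltage divider: V_A = 46.7 × 1.321/(5.49 + 1.321) = 9.058 mV.
Branch current I = V_A/R3 = 9.058/10.3 = 0.8794 µA.
(Equivalently: I_total = 6.856 µA, then current-divider fraction G_k/ΣG = 0.1283.)

I ≈ 0.879 µA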